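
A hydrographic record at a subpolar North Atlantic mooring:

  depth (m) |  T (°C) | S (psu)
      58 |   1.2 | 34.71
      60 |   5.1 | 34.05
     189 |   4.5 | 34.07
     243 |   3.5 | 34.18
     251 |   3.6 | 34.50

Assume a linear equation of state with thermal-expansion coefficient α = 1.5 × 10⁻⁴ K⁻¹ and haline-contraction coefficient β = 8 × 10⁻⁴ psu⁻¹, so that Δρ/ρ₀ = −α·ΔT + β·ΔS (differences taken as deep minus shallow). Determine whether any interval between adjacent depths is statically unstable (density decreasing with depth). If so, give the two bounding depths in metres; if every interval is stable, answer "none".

58–60 m

Evaluate Δρ/ρ₀ = −αΔT + βΔS across each adjacent pair:
  58–60 m: −αΔT+βΔS = −(1.5 × 10⁻⁴)(+3.9)+(8 × 10⁻⁴)(-0.66) = -1.1 × 10⁻³ → UNSTABLE
  60–189 m: −αΔT+βΔS = −(1.5 × 10⁻⁴)(-0.6)+(8 × 10⁻⁴)(+0.02) = 1.1 × 10⁻⁴ → stable
  189–243 m: −αΔT+βΔS = −(1.5 × 10⁻⁴)(-1.0)+(8 × 10⁻⁴)(+0.11) = 2.4 × 10⁻⁴ → stable
  243–251 m: −αΔT+βΔS = −(1.5 × 10⁻⁴)(+0.1)+(8 × 10⁻⁴)(+0.32) = 2.4 × 10⁻⁴ → stable
The 58–60 m interval has Δρ < 0: lighter water underlies denser water.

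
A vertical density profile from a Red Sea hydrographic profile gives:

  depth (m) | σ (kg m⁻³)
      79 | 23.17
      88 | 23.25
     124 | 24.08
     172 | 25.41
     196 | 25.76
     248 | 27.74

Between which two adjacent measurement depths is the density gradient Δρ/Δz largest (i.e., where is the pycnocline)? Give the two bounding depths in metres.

196–248 m

Compute the density gradient over each adjacent pair:
  79–88 m: Δρ/Δz = 0.08/9 = 8.9 × 10⁻³ kg m⁻⁴
  88–124 m: Δρ/Δz = 0.83/36 = 0.023 kg m⁻⁴
  124–172 m: Δρ/Δz = 1.33/48 = 0.028 kg m⁻⁴
  172–196 m: Δρ/Δz = 0.35/24 = 0.015 kg m⁻⁴
  196–248 m: Δρ/Δz = 1.98/52 = 0.038 kg m⁻⁴
The largest gradient is in the 196–248 m interval — the pycnocline.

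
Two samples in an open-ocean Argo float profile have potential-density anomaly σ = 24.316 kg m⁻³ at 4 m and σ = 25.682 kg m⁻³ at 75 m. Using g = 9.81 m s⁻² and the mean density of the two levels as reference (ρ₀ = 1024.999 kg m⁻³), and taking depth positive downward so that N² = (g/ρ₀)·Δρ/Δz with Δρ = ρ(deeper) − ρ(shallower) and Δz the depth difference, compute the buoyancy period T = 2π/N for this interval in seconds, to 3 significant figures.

Δρ = 1025.682 − 1024.316 = 1.366 kg m⁻³ over Δz = 75 − 4 = 71 m.
N² = (9.81/1024.999) × (1.366/71) = 1.8414 × 10⁻⁴ s⁻².
N = √(1.8414 × 10⁻⁴) = 0.013570 rad s⁻¹, so T = 2π/N = 463.02 s ≈ 463 s.
Since Δρ > 0 the layer is stably stratified.

463 s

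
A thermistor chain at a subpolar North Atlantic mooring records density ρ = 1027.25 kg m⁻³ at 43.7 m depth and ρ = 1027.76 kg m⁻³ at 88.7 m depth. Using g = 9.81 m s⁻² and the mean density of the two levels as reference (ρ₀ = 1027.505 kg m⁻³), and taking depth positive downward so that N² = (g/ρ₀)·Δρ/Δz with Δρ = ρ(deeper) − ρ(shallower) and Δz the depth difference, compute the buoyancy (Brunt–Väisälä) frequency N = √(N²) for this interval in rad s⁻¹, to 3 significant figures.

Δρ = 1027.76 − 1027.25 = 0.51 kg m⁻³ over Δz = 88.7 − 43.7 = 45 m.
N² = (9.81/1027.505) × (0.51/45) = 1.0820 × 10⁻⁴ s⁻².
N = √(1.0820 × 10⁻⁴) = 0.010402 rad s⁻¹ ≈ 0.0104 rad s⁻¹.

0.0104 rad s⁻¹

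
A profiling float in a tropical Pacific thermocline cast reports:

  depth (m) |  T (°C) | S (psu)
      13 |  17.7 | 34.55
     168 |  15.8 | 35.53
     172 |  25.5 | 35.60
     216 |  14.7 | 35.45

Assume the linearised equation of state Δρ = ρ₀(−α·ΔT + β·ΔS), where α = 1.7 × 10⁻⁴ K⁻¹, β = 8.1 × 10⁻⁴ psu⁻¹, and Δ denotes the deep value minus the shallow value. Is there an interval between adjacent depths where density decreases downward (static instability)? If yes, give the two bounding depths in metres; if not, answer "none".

168–172 m

Evaluate Δρ/ρ₀ = −αΔT + βΔS across each adjacent pair:
  13–168 m: −αΔT+βΔS = −(1.7 × 10⁻⁴)(-1.9)+(8.1 × 10⁻⁴)(+0.98) = 1.1 × 10⁻³ → stable
  168–172 m: −αΔT+βΔS = −(1.7 × 10⁻⁴)(+9.7)+(8.1 × 10⁻⁴)(+0.07) = -1.6 × 10⁻³ → UNSTABLE
  172–216 m: −αΔT+βΔS = −(1.7 × 10⁻⁴)(-10.8)+(8.1 × 10⁻⁴)(-0.15) = 1.7 × 10⁻³ → stable
The 168–172 m interval has Δρ < 0: lighter water underlies denser water.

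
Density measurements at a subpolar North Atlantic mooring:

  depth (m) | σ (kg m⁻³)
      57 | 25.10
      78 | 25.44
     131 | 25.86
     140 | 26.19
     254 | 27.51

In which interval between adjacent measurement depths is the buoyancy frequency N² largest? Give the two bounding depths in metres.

Compute the density gradient over each adjacent pair:
  57–78 m: Δρ/Δz = 0.34/21 = 0.016 kg m⁻⁴
  78–131 m: Δρ/Δz = 0.42/53 = 7.9 × 10⁻³ kg m⁻⁴
  131–140 m: Δρ/Δz = 0.33/9 = 0.037 kg m⁻⁴
  140–254 m: Δρ/Δz = 1.32/114 = 0.012 kg m⁻⁴
The largest gradient is in the 131–140 m interval — the pycnocline.

131–140 m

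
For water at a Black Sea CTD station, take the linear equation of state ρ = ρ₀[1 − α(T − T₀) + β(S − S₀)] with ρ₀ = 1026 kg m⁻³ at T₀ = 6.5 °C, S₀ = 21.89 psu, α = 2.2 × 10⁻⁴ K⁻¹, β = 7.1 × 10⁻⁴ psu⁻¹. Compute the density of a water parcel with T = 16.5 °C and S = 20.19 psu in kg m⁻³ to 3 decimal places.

1022.504 kg m⁻³

T − T₀ = +10.0 K, S − S₀ = -1.70 psu.
Bracket = 1 − α·(+10.0) + β·(-1.70) = 1 + (-3.407 × 10⁻³) = 0.9965930.
ρ = 1026 × 0.9965930 = 1022.504 kg m⁻³.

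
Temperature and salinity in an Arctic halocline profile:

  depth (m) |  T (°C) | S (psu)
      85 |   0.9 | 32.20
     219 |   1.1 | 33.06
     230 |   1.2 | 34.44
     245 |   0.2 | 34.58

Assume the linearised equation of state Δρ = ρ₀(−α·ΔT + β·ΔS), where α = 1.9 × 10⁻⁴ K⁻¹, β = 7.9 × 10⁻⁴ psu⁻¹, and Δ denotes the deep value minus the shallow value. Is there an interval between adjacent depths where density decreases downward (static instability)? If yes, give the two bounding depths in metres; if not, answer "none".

none

Evaluate Δρ/ρ₀ = −αΔT + βΔS across each adjacent pair:
  85–219 m: −αΔT+βΔS = −(1.9 × 10⁻⁴)(+0.2)+(7.9 × 10⁻⁴)(+0.86) = 6.4 × 10⁻⁴ → stable
  219–230 m: −αΔT+βΔS = −(1.9 × 10⁻⁴)(+0.1)+(7.9 × 10⁻⁴)(+1.38) = 1.1 × 10⁻³ → stable
  230–245 m: −αΔT+βΔS = −(1.9 × 10⁻⁴)(-1.0)+(7.9 × 10⁻⁴)(+0.14) = 3.0 × 10⁻⁴ → stable
Every interval has Δρ > 0: the column is stably stratified throughout.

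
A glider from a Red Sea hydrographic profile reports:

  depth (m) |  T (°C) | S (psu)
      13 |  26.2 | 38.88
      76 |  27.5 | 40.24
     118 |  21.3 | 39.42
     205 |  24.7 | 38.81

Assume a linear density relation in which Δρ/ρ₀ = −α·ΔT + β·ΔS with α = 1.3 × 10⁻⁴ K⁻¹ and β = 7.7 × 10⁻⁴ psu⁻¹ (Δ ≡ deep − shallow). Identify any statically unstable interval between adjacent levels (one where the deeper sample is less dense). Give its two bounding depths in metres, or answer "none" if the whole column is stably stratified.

118–205 m

Evaluate Δρ/ρ₀ = −αΔT + βΔS across each adjacent pair:
  13–76 m: −αΔT+βΔS = −(1.3 × 10⁻⁴)(+1.3)+(7.7 × 10⁻⁴)(+1.36) = 8.8 × 10⁻⁴ → stable
  76–118 m: −αΔT+βΔS = −(1.3 × 10⁻⁴)(-6.2)+(7.7 × 10⁻⁴)(-0.82) = 1.7 × 10⁻⁴ → stable
  118–205 m: −αΔT+βΔS = −(1.3 × 10⁻⁴)(+3.4)+(7.7 × 10⁻⁴)(-0.61) = -9.1 × 10⁻⁴ → UNSTABLE
The 118–205 m interval has Δρ < 0: lighter water underlies denser water.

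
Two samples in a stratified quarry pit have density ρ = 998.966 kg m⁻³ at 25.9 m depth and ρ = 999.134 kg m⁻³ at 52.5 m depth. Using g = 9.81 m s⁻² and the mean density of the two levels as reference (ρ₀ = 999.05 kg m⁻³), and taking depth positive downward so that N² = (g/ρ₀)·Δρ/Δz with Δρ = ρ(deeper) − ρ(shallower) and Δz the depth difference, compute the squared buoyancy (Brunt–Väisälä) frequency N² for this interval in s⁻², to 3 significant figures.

6.20 × 10⁻⁵ s⁻²

Δρ = 999.134 − 998.966 = 0.168 kg m⁻³ over Δz = 52.5 − 25.9 = 26.6 m.
N² = (9.81/999.05) × (0.168/26.6) = 6.2017 × 10⁻⁵ s⁻² ≈ 6.20 × 10⁻⁵ s⁻².
Since Δρ > 0 the layer is stably stratified.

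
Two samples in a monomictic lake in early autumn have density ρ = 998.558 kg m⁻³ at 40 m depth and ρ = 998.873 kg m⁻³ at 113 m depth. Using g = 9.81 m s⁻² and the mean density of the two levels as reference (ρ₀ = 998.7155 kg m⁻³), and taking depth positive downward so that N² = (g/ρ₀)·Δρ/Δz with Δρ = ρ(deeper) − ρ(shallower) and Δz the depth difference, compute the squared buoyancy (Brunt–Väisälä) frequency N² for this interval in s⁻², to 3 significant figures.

4.24 × 10⁻⁵ s⁻²

Δρ = 998.873 − 998.558 = 0.315 kg m⁻³ over Δz = 113 − 40 = 73 m.
N² = (9.81/998.7155) × (0.315/73) = 4.2385 × 10⁻⁵ s⁻² ≈ 4.24 × 10⁻⁵ s⁻².
Since Δρ > 0 the layer is stably stratified.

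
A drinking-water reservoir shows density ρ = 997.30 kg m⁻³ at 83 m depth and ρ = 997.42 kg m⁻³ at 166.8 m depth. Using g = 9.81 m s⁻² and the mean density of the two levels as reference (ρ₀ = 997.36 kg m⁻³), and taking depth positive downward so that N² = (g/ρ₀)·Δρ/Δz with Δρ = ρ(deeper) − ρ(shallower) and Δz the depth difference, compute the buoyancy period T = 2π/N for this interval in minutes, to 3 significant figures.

27.9 min

Δρ = 997.42 − 997.30 = 0.12 kg m⁻³ over Δz = 166.8 − 83 = 83.8 m.
N² = (9.81/997.36) × (0.12/83.8) = 1.4085 × 10⁻⁵ s⁻².
N = √(1.4085 × 10⁻⁵) = 3.7530 × 10⁻³ rad s⁻¹, so T = 2π/N = 1.6742 × 10³ s = 27.903 min ≈ 27.9 min.
Since Δρ > 0 the layer is stably stratified.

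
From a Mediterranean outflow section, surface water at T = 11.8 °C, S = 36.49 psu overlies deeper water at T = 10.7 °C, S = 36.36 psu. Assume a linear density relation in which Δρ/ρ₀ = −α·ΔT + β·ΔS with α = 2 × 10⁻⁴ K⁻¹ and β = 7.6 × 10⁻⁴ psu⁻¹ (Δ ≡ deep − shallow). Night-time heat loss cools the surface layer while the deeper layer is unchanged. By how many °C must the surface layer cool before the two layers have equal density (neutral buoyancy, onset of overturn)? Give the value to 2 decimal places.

Neutral buoyancy requires Δρ = 0, i.e. −α(T_deep − T_surf′) + β(S_deep − S_surf) = 0.
T_surf′ = T_deep − (β/α)·ΔS = 10.7 − (7.6 × 10⁻⁴/2 × 10⁻⁴)·(-0.13) = 11.1940 °C.
Cooling required: 11.8 − (11.1940) = 0.6060 °C.

0.61 °C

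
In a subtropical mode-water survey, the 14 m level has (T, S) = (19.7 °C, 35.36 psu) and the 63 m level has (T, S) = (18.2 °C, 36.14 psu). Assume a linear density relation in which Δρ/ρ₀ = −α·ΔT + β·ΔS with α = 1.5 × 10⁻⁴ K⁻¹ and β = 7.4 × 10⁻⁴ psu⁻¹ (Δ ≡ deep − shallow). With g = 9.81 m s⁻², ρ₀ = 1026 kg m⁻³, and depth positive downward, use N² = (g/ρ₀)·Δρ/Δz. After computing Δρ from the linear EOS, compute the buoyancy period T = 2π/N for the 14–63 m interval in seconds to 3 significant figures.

496 s

ΔT = -1.5 K, ΔS = +0.78 psu (deep − shallow).
Δρ/ρ₀ = −αΔT + βΔS = 2.25 × 10⁻⁴ + 5.772 × 10⁻⁴ = 8.022 × 10⁻⁴, so Δρ ≈ 0.8231 kg m⁻³.
N² = (g/ρ₀)·Δρ/Δz = g·(Δρ/ρ₀)/Δz = 9.81 × 8.022 × 10⁻⁴ / 49 = 1.6060 × 10⁻⁴ s⁻².
N = √(1.6060 × 10⁻⁴) = 0.012673 rad s⁻¹ → T = 2π/N = 495.79 s ≈ 496 s.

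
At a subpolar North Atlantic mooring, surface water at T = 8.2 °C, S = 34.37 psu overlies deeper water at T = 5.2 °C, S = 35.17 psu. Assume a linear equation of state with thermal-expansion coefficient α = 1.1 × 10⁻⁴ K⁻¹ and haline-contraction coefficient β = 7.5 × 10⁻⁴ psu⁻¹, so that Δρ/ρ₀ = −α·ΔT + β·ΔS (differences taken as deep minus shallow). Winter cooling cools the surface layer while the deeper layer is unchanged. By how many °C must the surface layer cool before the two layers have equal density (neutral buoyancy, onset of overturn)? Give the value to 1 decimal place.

8.5 °C

Neutral buoyancy requires Δρ = 0, i.e. −α(T_deep − T_surf′) + β(S_deep − S_surf) = 0.
T_surf′ = T_deep − (β/α)·ΔS = 5.2 − (7.5 × 10⁻⁴/1.1 × 10⁻⁴)·(+0.80) = -0.255 °C.
Cooling required: 8.2 − (-0.255) = 8.455 °C.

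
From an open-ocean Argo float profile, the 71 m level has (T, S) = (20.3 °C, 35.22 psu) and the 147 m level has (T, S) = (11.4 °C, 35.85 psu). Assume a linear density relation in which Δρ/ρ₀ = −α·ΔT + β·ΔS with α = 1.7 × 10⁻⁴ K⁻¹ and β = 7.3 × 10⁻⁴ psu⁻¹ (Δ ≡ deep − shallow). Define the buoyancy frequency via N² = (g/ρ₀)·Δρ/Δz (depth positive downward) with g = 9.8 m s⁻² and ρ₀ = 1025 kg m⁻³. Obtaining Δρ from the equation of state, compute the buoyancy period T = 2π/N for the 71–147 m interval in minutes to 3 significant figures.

ΔT = -8.9 K, ΔS = +0.63 psu (deep − shallow).
Δρ/ρ₀ = −αΔT + βΔS = 1.513 × 10⁻³ + 4.599 × 10⁻⁴ = 1.9729 × 10⁻³, so Δρ ≈ 2.022 kg m⁻³.
N² = (g/ρ₀)·Δρ/Δz = g·(Δρ/ρ₀)/Δz = 9.8 × 1.9729 × 10⁻³ / 76 = 2.5440 × 10⁻⁴ s⁻².
N = √(2.5440 × 10⁻⁴) = 0.015950 rad s⁻¹ → T = 2π/N = 393.93 s = 6.5655 min ≈ 6.57 min.

6.57 min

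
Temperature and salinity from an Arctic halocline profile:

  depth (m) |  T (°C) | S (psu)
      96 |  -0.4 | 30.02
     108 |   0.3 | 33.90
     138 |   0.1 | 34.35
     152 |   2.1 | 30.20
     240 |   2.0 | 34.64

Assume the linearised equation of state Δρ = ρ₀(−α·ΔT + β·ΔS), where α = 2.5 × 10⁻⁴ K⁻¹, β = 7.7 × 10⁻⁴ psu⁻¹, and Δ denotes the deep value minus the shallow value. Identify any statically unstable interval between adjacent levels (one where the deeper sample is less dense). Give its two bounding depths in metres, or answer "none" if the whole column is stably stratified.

Evaluate Δρ/ρ₀ = −αΔT + βΔS across each adjacent pair:
  96–108 m: −αΔT+βΔS = −(2.5 × 10⁻⁴)(+0.7)+(7.7 × 10⁻⁴)(+3.88) = 2.8 × 10⁻³ → stable
  108–138 m: −αΔT+βΔS = −(2.5 × 10⁻⁴)(-0.2)+(7.7 × 10⁻⁴)(+0.45) = 4.0 × 10⁻⁴ → stable
  138–152 m: −αΔT+βΔS = −(2.5 × 10⁻⁴)(+2.0)+(7.7 × 10⁻⁴)(-4.15) = -3.7 × 10⁻³ → UNSTABLE
  152–240 m: −αΔT+βΔS = −(2.5 × 10⁻⁴)(-0.1)+(7.7 × 10⁻⁴)(+4.44) = 3.4 × 10⁻³ → stable
The 138–152 m interval has Δρ < 0: lighter water underlies denser water.

138–152 m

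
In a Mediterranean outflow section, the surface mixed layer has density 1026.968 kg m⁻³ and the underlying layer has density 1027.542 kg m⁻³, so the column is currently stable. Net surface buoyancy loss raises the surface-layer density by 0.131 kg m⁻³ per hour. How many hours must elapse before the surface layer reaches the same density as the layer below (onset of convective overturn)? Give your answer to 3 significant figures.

Density deficit of the surface layer: 1027.542 − 1026.968 = 0.574 kg m⁻³.
Required change = 0.574 / 0.131 = 4.38 hours.

4.38 hours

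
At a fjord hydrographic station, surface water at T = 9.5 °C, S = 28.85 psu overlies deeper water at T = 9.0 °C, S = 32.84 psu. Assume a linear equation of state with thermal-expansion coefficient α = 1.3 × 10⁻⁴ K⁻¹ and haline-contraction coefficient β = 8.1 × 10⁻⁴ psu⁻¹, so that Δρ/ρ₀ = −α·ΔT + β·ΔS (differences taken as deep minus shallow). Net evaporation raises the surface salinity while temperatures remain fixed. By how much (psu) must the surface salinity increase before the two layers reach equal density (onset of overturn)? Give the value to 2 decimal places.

Neutral buoyancy requires −α(T_deep − T_surf) + β(S_deep − S_surf′) = 0.
S_surf′ = S_deep − (α/β)·ΔT = 32.84 − (1.3 × 10⁻⁴/8.1 × 10⁻⁴)·(-0.5) = 32.9202 psu.
Increase required: 32.9202 − 28.85 = 4.0702 psu.

4.07 psu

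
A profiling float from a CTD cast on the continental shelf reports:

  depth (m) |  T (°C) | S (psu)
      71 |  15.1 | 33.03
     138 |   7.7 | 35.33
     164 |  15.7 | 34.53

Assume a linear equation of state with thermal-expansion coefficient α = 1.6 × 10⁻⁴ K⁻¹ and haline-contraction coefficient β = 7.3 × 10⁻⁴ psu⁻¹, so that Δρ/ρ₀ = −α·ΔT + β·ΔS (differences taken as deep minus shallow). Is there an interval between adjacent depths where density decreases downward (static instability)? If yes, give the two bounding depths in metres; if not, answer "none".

138–164 m

Evaluate Δρ/ρ₀ = −αΔT + βΔS across each adjacent pair:
  71–138 m: −αΔT+βΔS = −(1.6 × 10⁻⁴)(-7.4)+(7.3 × 10⁻⁴)(+2.30) = 2.9 × 10⁻³ → stable
  138–164 m: −αΔT+βΔS = −(1.6 × 10⁻⁴)(+8.0)+(7.3 × 10⁻⁴)(-0.80) = -1.9 × 10⁻³ → UNSTABLE
The 138–164 m interval has Δρ < 0: lighter water underlies denser water.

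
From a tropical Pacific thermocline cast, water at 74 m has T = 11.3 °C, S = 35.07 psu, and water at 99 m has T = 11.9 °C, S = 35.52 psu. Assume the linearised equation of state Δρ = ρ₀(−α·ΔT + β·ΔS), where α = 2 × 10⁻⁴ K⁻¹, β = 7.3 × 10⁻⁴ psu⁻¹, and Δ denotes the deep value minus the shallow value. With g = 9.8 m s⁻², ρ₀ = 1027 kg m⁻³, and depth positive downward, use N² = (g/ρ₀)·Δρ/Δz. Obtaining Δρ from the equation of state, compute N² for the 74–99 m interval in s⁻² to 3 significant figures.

ΔT = +0.6 K, ΔS = +0.45 psu (deep − shallow).
Δρ/ρ₀ = −αΔT + βΔS = -1.20 × 10⁻⁴ + 3.285 × 10⁻⁴ = 2.085 × 10⁻⁴, so Δρ ≈ 0.2141 kg m⁻³.
N² = (g/ρ₀)·Δρ/Δz = g·(Δρ/ρ₀)/Δz = 9.8 × 2.085 × 10⁻⁴ / 25 = 8.1732 × 10⁻⁵ s⁻² ≈ 8.17 × 10⁻⁵ s⁻².

8.17 × 10⁻⁵ s⁻²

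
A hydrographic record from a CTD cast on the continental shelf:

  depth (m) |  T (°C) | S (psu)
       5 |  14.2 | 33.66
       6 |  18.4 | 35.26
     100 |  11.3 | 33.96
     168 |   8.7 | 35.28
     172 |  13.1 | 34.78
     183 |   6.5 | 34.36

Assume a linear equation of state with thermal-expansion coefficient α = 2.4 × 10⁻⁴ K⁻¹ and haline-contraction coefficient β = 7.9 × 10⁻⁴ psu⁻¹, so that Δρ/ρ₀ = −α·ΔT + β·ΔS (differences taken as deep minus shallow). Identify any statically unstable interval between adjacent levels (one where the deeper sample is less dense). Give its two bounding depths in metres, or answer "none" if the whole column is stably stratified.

168–172 m

Evaluate Δρ/ρ₀ = −αΔT + βΔS across each adjacent pair:
  5–6 m: −αΔT+βΔS = −(2.4 × 10⁻⁴)(+4.2)+(7.9 × 10⁻⁴)(+1.60) = 2.6 × 10⁻⁴ → stable
  6–100 m: −αΔT+βΔS = −(2.4 × 10⁻⁴)(-7.1)+(7.9 × 10⁻⁴)(-1.30) = 6.8 × 10⁻⁴ → stable
  100–168 m: −αΔT+βΔS = −(2.4 × 10⁻⁴)(-2.6)+(7.9 × 10⁻⁴)(+1.32) = 1.7 × 10⁻³ → stable
  168–172 m: −αΔT+βΔS = −(2.4 × 10⁻⁴)(+4.4)+(7.9 × 10⁻⁴)(-0.50) = -1.5 × 10⁻³ → UNSTABLE
  172–183 m: −αΔT+βΔS = −(2.4 × 10⁻⁴)(-6.6)+(7.9 × 10⁻⁴)(-0.42) = 1.3 × 10⁻³ → stable
The 168–172 m interval has Δρ < 0: lighter water underlies denser water.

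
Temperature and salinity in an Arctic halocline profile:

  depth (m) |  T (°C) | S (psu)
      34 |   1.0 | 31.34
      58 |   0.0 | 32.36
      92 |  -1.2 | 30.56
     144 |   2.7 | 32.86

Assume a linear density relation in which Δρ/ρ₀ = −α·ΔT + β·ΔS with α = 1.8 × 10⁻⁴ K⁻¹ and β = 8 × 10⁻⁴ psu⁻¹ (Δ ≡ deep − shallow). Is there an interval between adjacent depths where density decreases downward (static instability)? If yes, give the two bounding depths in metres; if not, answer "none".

Evaluate Δρ/ρ₀ = −αΔT + βΔS across each adjacent pair:
  34–58 m: −αΔT+βΔS = −(1.8 × 10⁻⁴)(-1.0)+(8 × 10⁻⁴)(+1.02) = 1.0 × 10⁻³ → stable
  58–92 m: −αΔT+βΔS = −(1.8 × 10⁻⁴)(-1.2)+(8 × 10⁻⁴)(-1.80) = -1.2 × 10⁻³ → UNSTABLE
  92–144 m: −αΔT+βΔS = −(1.8 × 10⁻⁴)(+3.9)+(8 × 10⁻⁴)(+2.30) = 1.1 × 10⁻³ → stable
The 58–92 m interval has Δρ < 0: lighter water underlies denser water.

58–92 m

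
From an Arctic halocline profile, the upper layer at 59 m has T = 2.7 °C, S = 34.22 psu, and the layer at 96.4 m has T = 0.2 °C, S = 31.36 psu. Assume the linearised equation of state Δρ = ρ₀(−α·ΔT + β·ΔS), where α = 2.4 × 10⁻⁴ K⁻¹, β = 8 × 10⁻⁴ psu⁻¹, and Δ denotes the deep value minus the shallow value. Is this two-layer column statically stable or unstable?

ΔT = 0.2 − 2.7 = -2.5 K and ΔS = 31.36 − 34.22 = -2.86 psu (deep − shallow).
−αΔT = 6.00 × 10⁻⁴; βΔS = -2.288 × 10⁻³; sum Δρ/ρ₀ = -1.688 × 10⁻³.
Δρ/ρ₀ < 0, so Δρ < 0: deeper water is lighter → statically unstable; the column would overturn.

unstable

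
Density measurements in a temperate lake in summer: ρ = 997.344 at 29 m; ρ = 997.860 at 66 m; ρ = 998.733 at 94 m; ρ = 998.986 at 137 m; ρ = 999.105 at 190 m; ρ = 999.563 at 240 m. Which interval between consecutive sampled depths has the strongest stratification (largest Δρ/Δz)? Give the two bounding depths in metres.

Compute the density gradient over each adjacent pair:
  29–66 m: Δρ/Δz = 0.516/37 = 0.014 kg m⁻⁴
  66–94 m: Δρ/Δz = 0.873/28 = 0.031 kg m⁻⁴
  94–137 m: Δρ/Δz = 0.253/43 = 5.9 × 10⁻³ kg m⁻⁴
  137–190 m: Δρ/Δz = 0.119/53 = 2.2 × 10⁻³ kg m⁻⁴
  190–240 m: Δρ/Δz = 0.458/50 = 9.2 × 10⁻³ kg m⁻⁴
The largest gradient is in the 66–94 m interval — the pycnocline.

66–94 m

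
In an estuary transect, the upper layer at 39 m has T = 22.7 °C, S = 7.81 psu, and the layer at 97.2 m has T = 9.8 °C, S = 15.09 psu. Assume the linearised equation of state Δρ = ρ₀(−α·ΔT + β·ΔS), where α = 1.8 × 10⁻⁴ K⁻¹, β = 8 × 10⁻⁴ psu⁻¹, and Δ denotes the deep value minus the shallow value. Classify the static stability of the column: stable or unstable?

stable

ΔT = 9.8 − 22.7 = -12.9 K and ΔS = 15.09 − 7.81 = +7.28 psu (deep − shallow).
−αΔT = 2.322 × 10⁻³; βΔS = 5.824 × 10⁻³; sum Δρ/ρ₀ = 8.146 × 10⁻³.
Δρ/ρ₀ > 0, so Δρ > 0: deeper water is denser → statically stable.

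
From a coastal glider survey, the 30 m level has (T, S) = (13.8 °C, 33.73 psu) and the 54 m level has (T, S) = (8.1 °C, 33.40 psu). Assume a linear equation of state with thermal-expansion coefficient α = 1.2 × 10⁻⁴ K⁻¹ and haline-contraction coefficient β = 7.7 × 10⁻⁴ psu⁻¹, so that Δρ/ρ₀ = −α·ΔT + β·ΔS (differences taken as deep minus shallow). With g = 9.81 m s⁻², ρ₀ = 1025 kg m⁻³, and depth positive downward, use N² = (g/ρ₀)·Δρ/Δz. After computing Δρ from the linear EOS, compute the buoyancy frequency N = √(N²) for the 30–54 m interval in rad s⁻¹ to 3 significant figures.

ΔT = -5.7 K, ΔS = -0.33 psu (deep − shallow).
Δρ/ρ₀ = −αΔT + βΔS = 6.84 × 10⁻⁴ − 2.541 × 10⁻⁴ = 4.299 × 10⁻⁴, so Δρ ≈ 0.4406 kg m⁻³.
N² = (g/ρ₀)·Δρ/Δz = g·(Δρ/ρ₀)/Δz = 9.81 × 4.299 × 10⁻⁴ / 24 = 1.7572 × 10⁻⁴ s⁻².
N = √(1.7572 × 10⁻⁴) = 0.013256 rad s⁻¹ ≈ 0.0133 rad s⁻¹.

0.0133 rad s⁻¹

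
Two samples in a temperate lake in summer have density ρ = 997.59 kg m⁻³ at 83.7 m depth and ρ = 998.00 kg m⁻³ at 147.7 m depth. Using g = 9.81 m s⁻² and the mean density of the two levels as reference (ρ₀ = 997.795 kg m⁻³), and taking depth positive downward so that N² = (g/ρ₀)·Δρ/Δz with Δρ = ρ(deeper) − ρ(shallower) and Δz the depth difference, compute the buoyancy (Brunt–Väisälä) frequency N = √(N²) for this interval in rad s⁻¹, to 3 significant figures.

Δρ = 998.00 − 997.59 = 0.41 kg m⁻³ over Δz = 147.7 − 83.7 = 64 m.
N² = (9.81/997.795) × (0.41/64) = 6.2984 × 10⁻⁵ s⁻².
N = √(6.2984 × 10⁻⁵) = 7.9362 × 10⁻³ rad s⁻¹ ≈ 7.94 × 10⁻³ rad s⁻¹.
N² > 0, so the interval is statically stable.

7.94 × 10⁻³ rad s⁻¹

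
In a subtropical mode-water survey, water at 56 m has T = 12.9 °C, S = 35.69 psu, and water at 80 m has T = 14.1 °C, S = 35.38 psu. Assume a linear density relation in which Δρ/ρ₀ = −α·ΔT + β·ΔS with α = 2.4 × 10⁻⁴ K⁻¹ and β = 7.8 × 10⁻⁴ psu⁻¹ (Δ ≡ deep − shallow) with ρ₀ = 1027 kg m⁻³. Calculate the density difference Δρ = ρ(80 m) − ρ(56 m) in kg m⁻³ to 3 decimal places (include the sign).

-0.544 kg m⁻³

ΔT = +1.2 K, ΔS = -0.31 psu (deep − shallow).
Δρ/ρ₀ = −(2.4 × 10⁻⁴)(+1.2) + (7.8 × 10⁻⁴)(-0.31) = -5.298 × 10⁻⁴.
Δρ = 1027 × (-5.298 × 10⁻⁴) = -0.544 kg m⁻³.
Negative Δρ: lighter below, statically unstable.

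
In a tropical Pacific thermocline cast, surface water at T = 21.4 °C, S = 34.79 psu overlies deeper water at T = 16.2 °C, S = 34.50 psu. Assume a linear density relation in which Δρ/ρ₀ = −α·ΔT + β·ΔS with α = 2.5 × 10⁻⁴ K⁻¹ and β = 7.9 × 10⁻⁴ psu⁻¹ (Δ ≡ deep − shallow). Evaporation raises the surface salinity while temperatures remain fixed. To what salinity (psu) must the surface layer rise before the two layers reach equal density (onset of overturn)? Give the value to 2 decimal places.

Neutral buoyancy requires −α(T_deep − T_surf) + β(S_deep − S_surf′) = 0.
S_surf′ = S_deep − (α/β)·ΔT = 34.50 − (2.5 × 10⁻⁴/7.9 × 10⁻⁴)·(-5.2) = 36.1456 psu.
Increase required: 36.1456 − 34.79 = 1.3556 psu.

36.15 psu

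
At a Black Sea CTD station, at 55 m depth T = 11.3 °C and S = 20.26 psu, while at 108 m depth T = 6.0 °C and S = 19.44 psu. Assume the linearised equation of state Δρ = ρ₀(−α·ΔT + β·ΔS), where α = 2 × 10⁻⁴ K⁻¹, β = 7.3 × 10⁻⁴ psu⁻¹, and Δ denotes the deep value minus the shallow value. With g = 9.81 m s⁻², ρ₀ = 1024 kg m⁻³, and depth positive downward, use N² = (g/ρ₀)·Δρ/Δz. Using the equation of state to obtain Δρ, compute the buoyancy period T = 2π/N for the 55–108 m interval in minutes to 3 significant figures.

ΔT = -5.3 K, ΔS = -0.82 psu (deep − shallow).
Δρ/ρ₀ = −αΔT + βΔS = 1.06 × 10⁻³ − 5.986 × 10⁻⁴ = 4.614 × 10⁻⁴, so Δρ ≈ 0.4725 kg m⁻³.
N² = (g/ρ₀)·Δρ/Δz = g·(Δρ/ρ₀)/Δz = 9.81 × 4.614 × 10⁻⁴ / 53 = 8.5403 × 10⁻⁵ s⁻².
N = √(8.5403 × 10⁻⁵) = 9.2414 × 10⁻³ rad s⁻¹ → T = 2π/N = 679.90 s = 11.332 min ≈ 11.3 min.

11.3 min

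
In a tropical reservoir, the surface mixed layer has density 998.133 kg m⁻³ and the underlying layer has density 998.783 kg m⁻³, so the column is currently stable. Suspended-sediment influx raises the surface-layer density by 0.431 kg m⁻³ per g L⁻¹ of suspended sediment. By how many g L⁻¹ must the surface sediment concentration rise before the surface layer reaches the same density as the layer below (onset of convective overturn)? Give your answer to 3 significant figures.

1.51 g L⁻¹

Density deficit of the surface layer: 998.783 − 998.133 = 0.65 kg m⁻³.
Required change = 0.65 / 0.431 = 1.51 g L⁻¹.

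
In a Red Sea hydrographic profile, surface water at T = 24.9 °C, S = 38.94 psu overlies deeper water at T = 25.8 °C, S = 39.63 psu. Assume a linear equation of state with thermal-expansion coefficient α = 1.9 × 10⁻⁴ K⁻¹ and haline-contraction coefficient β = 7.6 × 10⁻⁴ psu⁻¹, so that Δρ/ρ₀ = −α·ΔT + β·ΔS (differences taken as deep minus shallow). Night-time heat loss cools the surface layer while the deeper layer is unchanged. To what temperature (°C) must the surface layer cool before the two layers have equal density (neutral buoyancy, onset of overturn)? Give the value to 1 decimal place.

Neutral buoyancy requires Δρ = 0, i.e. −α(T_deep − T_surf′) + β(S_deep − S_surf) = 0.
T_surf′ = T_deep − (β/α)·ΔS = 25.8 − (7.6 × 10⁻⁴/1.9 × 10⁻⁴)·(+0.69) = 23.040 °C.
Cooling required: 24.9 − (23.040) = 1.860 °C.

23.0 °C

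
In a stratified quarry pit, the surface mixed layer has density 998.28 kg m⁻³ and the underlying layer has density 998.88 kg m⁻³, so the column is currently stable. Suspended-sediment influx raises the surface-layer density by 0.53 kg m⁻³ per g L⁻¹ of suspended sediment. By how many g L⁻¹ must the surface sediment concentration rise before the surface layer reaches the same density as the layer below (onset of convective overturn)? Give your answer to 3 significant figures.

1.13 g L⁻¹

Density deficit of the surface layer: 998.88 − 998.28 = 0.6 kg m⁻³.
Required change = 0.6 / 0.53 = 1.13 g L⁻¹.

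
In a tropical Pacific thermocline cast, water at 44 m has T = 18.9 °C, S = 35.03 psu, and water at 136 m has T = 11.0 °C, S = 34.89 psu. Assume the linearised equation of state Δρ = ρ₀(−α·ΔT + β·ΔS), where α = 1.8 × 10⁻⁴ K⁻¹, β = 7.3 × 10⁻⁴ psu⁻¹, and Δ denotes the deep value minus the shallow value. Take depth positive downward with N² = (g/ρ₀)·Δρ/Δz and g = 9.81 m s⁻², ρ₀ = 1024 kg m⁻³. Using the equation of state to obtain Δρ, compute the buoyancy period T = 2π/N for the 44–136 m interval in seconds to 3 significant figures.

530 s

ΔT = -7.9 K, ΔS = -0.14 psu (deep − shallow).
Δρ/ρ₀ = −αΔT + βΔS = 1.422 × 10⁻³ − 1.022 × 10⁻⁴ = 1.3198 × 10⁻³, so Δρ ≈ 1.351 kg m⁻³.
N² = (g/ρ₀)·Δρ/Δz = g·(Δρ/ρ₀)/Δz = 9.81 × 1.3198 × 10⁻³ / 92 = 1.4073 × 10⁻⁴ s⁻².
N = √(1.4073 × 10⁻⁴) = 0.011863 rad s⁻¹ → T = 2π/N = 529.65 s ≈ 530 s.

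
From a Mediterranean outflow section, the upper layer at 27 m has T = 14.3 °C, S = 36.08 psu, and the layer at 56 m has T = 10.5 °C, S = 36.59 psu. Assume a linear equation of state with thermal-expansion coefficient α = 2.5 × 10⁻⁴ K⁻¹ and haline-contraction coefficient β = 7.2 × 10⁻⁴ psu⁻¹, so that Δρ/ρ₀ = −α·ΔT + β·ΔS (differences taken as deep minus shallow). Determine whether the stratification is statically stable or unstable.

ΔT = 10.5 − 14.3 = -3.8 K and ΔS = 36.59 − 36.08 = +0.51 psu (deep − shallow).
−αΔT = 9.50 × 10⁻⁴; βΔS = 3.672 × 10⁻⁴; sum Δρ/ρ₀ = 1.3172 × 10⁻³.
Δρ/ρ₀ > 0, so Δρ > 0: deeper water is denser → statically stable.

stable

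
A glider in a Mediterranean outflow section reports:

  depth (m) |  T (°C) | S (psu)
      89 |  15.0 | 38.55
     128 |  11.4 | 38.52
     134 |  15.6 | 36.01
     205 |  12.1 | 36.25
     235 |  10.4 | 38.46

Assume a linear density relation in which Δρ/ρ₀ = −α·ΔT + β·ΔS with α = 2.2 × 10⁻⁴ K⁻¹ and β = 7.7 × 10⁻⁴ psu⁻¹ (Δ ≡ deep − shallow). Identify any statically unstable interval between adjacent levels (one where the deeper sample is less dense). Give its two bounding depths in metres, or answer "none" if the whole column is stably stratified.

Evaluate Δρ/ρ₀ = −αΔT + βΔS across each adjacent pair:
  89–128 m: −αΔT+βΔS = −(2.2 × 10⁻⁴)(-3.6)+(7.7 × 10⁻⁴)(-0.03) = 7.7 × 10⁻⁴ → stable
  128–134 m: −αΔT+βΔS = −(2.2 × 10⁻⁴)(+4.2)+(7.7 × 10⁻⁴)(-2.51) = -2.9 × 10⁻³ → UNSTABLE
  134–205 m: −αΔT+βΔS = −(2.2 × 10⁻⁴)(-3.5)+(7.7 × 10⁻⁴)(+0.24) = 9.5 × 10⁻⁴ → stable
  205–235 m: −αΔT+βΔS = −(2.2 × 10⁻⁴)(-1.7)+(7.7 × 10⁻⁴)(+2.21) = 2.1 × 10⁻³ → stable
The 128–134 m interval has Δρ < 0: lighter water underlies denser water.

128–134 m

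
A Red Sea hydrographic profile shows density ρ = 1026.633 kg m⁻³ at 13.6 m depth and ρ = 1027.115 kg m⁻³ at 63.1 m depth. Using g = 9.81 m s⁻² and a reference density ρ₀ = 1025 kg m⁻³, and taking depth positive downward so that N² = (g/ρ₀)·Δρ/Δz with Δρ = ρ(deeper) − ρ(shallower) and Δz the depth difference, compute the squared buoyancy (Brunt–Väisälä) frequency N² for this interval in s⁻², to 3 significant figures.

9.32 × 10⁻⁵ s⁻²

Δρ = 1027.115 − 1026.633 = 0.482 kg m⁻³ over Δz = 63.1 − 13.6 = 49.5 m.
N² = (9.81/1025) × (0.482/49.5) = 9.3194 × 10⁻⁵ s⁻² ≈ 9.32 × 10⁻⁵ s⁻².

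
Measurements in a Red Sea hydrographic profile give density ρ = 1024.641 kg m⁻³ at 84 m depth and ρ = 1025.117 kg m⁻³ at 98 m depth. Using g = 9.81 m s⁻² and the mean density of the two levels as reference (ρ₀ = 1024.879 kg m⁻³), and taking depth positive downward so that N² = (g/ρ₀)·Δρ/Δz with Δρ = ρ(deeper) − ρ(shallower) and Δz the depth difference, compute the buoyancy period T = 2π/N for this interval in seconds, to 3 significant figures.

Δρ = 1025.117 − 1024.641 = 0.476 kg m⁻³ over Δz = 98 − 84 = 14 m.
N² = (9.81/1024.879) × (0.476/14) = 3.2544 × 10⁻⁴ s⁻².
N = √(3.2544 × 10⁻⁴) = 0.018040 rad s⁻¹, so T = 2π/N = 348.29 s ≈ 348 s.

348 s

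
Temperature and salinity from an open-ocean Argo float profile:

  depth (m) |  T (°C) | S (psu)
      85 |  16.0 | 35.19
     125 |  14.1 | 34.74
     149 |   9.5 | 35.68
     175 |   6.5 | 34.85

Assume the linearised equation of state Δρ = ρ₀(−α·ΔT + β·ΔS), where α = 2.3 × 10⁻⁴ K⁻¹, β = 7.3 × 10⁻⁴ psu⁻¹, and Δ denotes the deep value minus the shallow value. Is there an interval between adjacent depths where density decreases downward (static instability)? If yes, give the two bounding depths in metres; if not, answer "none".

none

Evaluate Δρ/ρ₀ = −αΔT + βΔS across each adjacent pair:
  85–125 m: −αΔT+βΔS = −(2.3 × 10⁻⁴)(-1.9)+(7.3 × 10⁻⁴)(-0.45) = 1.1 × 10⁻⁴ → stable
  125–149 m: −αΔT+βΔS = −(2.3 × 10⁻⁴)(-4.6)+(7.3 × 10⁻⁴)(+0.94) = 1.7 × 10⁻³ → stable
  149–175 m: −αΔT+βΔS = −(2.3 × 10⁻⁴)(-3.0)+(7.3 × 10⁻⁴)(-0.83) = 8.4 × 10⁻⁵ → stable
Every interval has Δρ > 0: the column is stably stratified throughout.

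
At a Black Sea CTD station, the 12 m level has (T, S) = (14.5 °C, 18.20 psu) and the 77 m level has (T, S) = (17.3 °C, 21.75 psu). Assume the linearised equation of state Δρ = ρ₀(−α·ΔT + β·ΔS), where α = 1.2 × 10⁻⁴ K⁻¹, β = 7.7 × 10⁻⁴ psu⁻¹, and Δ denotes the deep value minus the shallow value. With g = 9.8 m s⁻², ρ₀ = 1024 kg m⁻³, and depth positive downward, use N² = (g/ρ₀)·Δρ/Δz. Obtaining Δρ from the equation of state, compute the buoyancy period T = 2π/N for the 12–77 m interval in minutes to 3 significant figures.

ΔT = +2.8 K, ΔS = +3.55 psu (deep − shallow).
Δρ/ρ₀ = −αΔT + βΔS = -3.36 × 10⁻⁴ + 2.7335 × 10⁻³ = 2.3975 × 10⁻³, so Δρ ≈ 2.455 kg m⁻³.
N² = (g/ρ₀)·Δρ/Δz = g·(Δρ/ρ₀)/Δz = 9.8 × 2.3975 × 10⁻³ / 65 = 3.6147 × 10⁻⁴ s⁻².
N = √(3.6147 × 10⁻⁴) = 0.019012 rad s⁻¹ → T = 2π/N = 330.49 s = 5.5082 min ≈ 5.51 min.

5.51 min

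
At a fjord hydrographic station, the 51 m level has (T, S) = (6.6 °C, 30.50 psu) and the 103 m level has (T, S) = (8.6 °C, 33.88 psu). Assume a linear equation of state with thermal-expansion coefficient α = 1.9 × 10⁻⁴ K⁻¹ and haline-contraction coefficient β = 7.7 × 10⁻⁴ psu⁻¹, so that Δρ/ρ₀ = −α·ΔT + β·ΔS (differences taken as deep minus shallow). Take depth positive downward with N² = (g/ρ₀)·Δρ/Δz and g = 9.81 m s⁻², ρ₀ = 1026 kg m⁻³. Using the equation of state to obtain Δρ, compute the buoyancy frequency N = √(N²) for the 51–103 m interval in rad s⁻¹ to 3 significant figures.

ΔT = +2.0 K, ΔS = +3.38 psu (deep − shallow).
Δρ/ρ₀ = −αΔT + βΔS = -3.80 × 10⁻⁴ + 2.6026 × 10⁻³ = 2.2226 × 10⁻³, so Δρ ≈ 2.280 kg m⁻³.
N² = (g/ρ₀)·Δρ/Δz = g·(Δρ/ρ₀)/Δz = 9.81 × 2.2226 × 10⁻³ / 52 = 4.1930 × 10⁻⁴ s⁻².
N = √(4.1930 × 10⁻⁴) = 0.020477 rad s⁻¹ ≈ 0.0205 rad s⁻¹.

0.0205 rad s⁻¹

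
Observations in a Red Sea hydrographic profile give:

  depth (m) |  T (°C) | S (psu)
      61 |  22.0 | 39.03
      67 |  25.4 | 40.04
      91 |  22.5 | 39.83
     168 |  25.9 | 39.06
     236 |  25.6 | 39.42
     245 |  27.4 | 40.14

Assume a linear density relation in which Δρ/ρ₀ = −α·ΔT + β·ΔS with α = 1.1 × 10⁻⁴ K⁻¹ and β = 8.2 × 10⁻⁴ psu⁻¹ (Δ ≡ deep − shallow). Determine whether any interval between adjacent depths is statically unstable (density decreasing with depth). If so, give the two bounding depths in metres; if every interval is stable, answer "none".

Evaluate Δρ/ρ₀ = −αΔT + βΔS across each adjacent pair:
  61–67 m: −αΔT+βΔS = −(1.1 × 10⁻⁴)(+3.4)+(8.2 × 10⁻⁴)(+1.01) = 4.5 × 10⁻⁴ → stable
  67–91 m: −αΔT+βΔS = −(1.1 × 10⁻⁴)(-2.9)+(8.2 × 10⁻⁴)(-0.21) = 1.5 × 10⁻⁴ → stable
  91–168 m: −αΔT+βΔS = −(1.1 × 10⁻⁴)(+3.4)+(8.2 × 10⁻⁴)(-0.77) = -1.0 × 10⁻³ → UNSTABLE
  168–236 m: −αΔT+βΔS = −(1.1 × 10⁻⁴)(-0.3)+(8.2 × 10⁻⁴)(+0.36) = 3.3 × 10⁻⁴ → stable
  236–245 m: −αΔT+βΔS = −(1.1 × 10⁻⁴)(+1.8)+(8.2 × 10⁻⁴)(+0.72) = 3.9 × 10⁻⁴ → stable
The 91–168 m interval has Δρ < 0: lighter water underlies denser water.

91–168 m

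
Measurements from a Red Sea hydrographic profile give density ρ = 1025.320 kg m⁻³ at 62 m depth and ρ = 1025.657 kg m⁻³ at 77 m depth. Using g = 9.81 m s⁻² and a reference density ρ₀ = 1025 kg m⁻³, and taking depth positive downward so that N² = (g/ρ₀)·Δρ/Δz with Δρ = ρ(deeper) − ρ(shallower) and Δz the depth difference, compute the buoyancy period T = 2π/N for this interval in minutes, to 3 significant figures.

7.14 min

Δρ = 1025.657 − 1025.320 = 0.337 kg m⁻³ over Δz = 77 − 62 = 15 m.
N² = (9.81/1025) × (0.337/15) = 2.1502 × 10⁻⁴ s⁻².
N = √(2.1502 × 10⁻⁴) = 0.014664 rad s⁻¹, so T = 2π/N = 428.48 s = 7.1413 min ≈ 7.14 min.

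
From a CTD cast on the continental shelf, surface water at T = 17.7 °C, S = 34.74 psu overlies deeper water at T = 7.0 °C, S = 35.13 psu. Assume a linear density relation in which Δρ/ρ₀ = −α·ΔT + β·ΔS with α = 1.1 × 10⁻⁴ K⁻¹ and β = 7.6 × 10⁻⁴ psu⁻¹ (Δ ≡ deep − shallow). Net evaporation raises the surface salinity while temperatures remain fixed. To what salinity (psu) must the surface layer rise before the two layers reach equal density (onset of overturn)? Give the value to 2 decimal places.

36.68 psu

Neutral buoyancy requires −α(T_deep − T_surf) + β(S_deep − S_surf′) = 0.
S_surf′ = S_deep − (α/β)·ΔT = 35.13 − (1.1 × 10⁻⁴/7.6 × 10⁻⁴)·(-10.7) = 36.6787 psu.
Increase required: 36.6787 − 34.74 = 1.9387 psu.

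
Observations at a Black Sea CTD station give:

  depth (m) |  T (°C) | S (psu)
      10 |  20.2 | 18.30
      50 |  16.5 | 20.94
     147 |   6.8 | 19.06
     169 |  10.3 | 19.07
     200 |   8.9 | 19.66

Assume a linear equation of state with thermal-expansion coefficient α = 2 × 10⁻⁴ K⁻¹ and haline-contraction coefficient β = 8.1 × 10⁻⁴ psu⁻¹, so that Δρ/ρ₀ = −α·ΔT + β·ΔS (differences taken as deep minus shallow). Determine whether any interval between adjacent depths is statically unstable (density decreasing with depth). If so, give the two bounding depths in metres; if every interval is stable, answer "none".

147–169 m

Evaluate Δρ/ρ₀ = −αΔT + βΔS across each adjacent pair:
  10–50 m: −αΔT+βΔS = −(2 × 10⁻⁴)(-3.7)+(8.1 × 10⁻⁴)(+2.64) = 2.9 × 10⁻³ → stable
  50–147 m: −αΔT+βΔS = −(2 × 10⁻⁴)(-9.7)+(8.1 × 10⁻⁴)(-1.88) = 4.2 × 10⁻⁴ → stable
  147–169 m: −αΔT+βΔS = −(2 × 10⁻⁴)(+3.5)+(8.1 × 10⁻⁴)(+0.01) = -6.9 × 10⁻⁴ → UNSTABLE
  169–200 m: −αΔT+βΔS = −(2 × 10⁻⁴)(-1.4)+(8.1 × 10⁻⁴)(+0.59) = 7.6 × 10⁻⁴ → stable
The 147–169 m interval has Δρ < 0: lighter water underlies denser water.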